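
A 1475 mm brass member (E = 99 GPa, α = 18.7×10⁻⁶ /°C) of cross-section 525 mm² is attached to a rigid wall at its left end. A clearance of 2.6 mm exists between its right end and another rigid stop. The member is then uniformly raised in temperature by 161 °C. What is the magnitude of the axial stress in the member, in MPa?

σ ≈ 124 MPa (compressive)

If the wall were absent the member would grow by αΔT L = 18.7×10⁻⁶ × 161 × 1475 = 4.441 mm.
After closing the 2.6 mm clearance, 4.441 − 2.6 = 1.841 mm of expansion remains to be suppressed by the wall.
Compatibility: PL/(AE) = 1.841 mm, so σ = P/A = E × (1.841/1475) = 123.6 MPa.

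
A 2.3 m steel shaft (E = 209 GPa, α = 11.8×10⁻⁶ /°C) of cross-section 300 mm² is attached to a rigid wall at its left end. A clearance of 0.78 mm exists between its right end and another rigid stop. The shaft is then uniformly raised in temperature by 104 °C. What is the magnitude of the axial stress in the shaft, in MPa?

σ ≈ 186 MPa (compressive)

Free thermal elongation = αΔT L = 11.8×10⁻⁶ × 104 × 2300 = 2.823 mm.
This exceeds the 0.78 mm gap, so the wall pushes back. The portion of expansion that must be recovered elastically is δ_free − gap = 2.823 − 0.78 = 2.043 mm.
Compatibility: PL/(AE) = 2.043 mm, so σ = P/A = E × (2.043/2300) = 185.6 MPa.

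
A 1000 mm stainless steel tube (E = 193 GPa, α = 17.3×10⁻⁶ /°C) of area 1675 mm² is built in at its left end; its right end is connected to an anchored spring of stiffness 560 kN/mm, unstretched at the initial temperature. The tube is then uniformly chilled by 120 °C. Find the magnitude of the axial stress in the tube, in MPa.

Free thermal contraction: δ_free = αΔT L = 17.3×10⁻⁶ × 120 × 1000 = 2.076 mm.
With a force P in the spring, the elastic change of the tube is PL/(AE) and that of the spring is P/k; compatibility requires their sum to equal δ_free.
P [ L/(AE) + 1/k ] = δ_free → P [ 1000/(1675×193×10³) + 1/(560×10³) ] = 2.076.
P = 2.076 / 4.879×10⁻⁶ = 425500 N.
σ = P/A = 425500/1675 = 254 MPa.

σ ≈ 254 MPa (tensile)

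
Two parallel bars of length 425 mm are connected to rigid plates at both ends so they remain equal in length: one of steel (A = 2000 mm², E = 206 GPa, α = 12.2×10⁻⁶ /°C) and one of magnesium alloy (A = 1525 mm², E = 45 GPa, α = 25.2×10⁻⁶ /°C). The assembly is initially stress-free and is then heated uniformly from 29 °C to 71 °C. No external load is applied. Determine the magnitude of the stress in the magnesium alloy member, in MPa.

The magnesium alloy has the larger α, so on heating it would change length more than the steel if both were free. The rigid plates force a common final length, so the magnesium alloy is put into compression and the steel into tension, with equal and opposite forces P (no external load).
Compatibility of the two members (thermal + elastic change equal): (α₁ − α₂)ΔT = P·[1/(A₁E₁) + 1/(A₂E₂)].
|α₁ − α₂|·ΔT = 13×10⁻⁶ × 42 = 0.000546.
1/(A₁E₁) + 1/(A₂E₂) = 1/(2000×206×10³) + 1/(1525×45×10³) = 1.7×10⁻⁸ N⁻¹.
So P = 0.000546 / 1.7×10⁻⁸ = 32.12 kN.
σ_{magnesium alloy} = P/A₂ = 32120/1525 = 21.06 MPa, compressive.

σ ≈ 21.1 MPa (compressive)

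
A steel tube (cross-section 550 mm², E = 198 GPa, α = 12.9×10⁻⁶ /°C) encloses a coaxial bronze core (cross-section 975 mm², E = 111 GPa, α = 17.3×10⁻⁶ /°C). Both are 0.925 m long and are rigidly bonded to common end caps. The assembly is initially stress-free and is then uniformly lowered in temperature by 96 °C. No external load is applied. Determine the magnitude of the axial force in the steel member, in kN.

The bronze has the larger α, so on cooling it would change length more than the steel if both were free. The rigid plates force a common final length, so the bronze is put into tension and the steel into compression, with equal and opposite forces P (no external load).
Setting the final lengths equal and cancelling L: (α₁ − α₂)ΔT = P/(A₁E₁) + P/(A₂E₂).
|α₁ − α₂|·ΔT = 4.4×10⁻⁶ × 96 = 0.0004224.
1/(A₁E₁) + 1/(A₂E₂) = 1/(550×198×10³) + 1/(975×111×10³) = 1.842×10⁻⁸ N⁻¹.
So P = 0.0004224 / 1.842×10⁻⁸ = 22.93 kN.

P ≈ 22.9 kN (compressive in the steel)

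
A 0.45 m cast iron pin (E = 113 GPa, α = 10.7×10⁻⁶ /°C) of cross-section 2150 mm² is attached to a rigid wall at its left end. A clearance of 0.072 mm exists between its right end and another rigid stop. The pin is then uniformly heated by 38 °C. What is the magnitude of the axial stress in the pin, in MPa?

Free thermal elongation = αΔT L = 10.7×10⁻⁶ × 38 × 450 = 0.183 mm.
After closing the 0.072 mm clearance, 0.183 − 0.072 = 0.111 mm of expansion remains to be suppressed by the wall.
Compatibility: PL/(AE) = 0.111 mm, so σ = P/A = E × (0.111/450) = 27.87 MPa.

σ ≈ 27.9 MPa (compressive)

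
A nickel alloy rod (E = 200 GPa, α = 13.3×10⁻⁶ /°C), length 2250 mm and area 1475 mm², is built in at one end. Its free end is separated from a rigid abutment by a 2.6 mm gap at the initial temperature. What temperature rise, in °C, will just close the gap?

The gap closes when αΔT L = 2.6 mm, since the rod is still unstressed at that instant.
So ΔT = g/(αL) = 2.6/(13.3×10⁻⁶ × 2250) = 86.88 °C.

ΔT ≈ 86.9 °C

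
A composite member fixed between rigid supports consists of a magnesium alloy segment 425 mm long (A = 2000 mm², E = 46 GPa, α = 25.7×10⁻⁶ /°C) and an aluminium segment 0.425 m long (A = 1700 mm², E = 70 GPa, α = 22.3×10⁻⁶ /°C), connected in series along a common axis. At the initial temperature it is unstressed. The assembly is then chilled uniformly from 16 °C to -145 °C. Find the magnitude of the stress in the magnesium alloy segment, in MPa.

σ ≈ 200 MPa (tensile)

With the walls removed the bar would change length by δ_free = Σ αᵢΔT Lᵢ = 25.7×10⁻⁶×161×425 + 22.3×10⁻⁶×161×425 = 3.284 mm.
The walls prevent any net length change, so an axial force P (same in every segment) develops. Compatibility: P · Σ Lᵢ/(AᵢEᵢ) = δ_free.
Σ Lᵢ/(AᵢEᵢ) = 425/(2000×46×10³) + 425/(1700×70×10³) = 8.191×10⁻⁶ mm/N.
P = 3.284 / 8.191×10⁻⁶ = 401000 N = 401 kN, tensile.
σ_{magnesium alloy} = P / A = 401000 / 2000 = 200.5 MPa.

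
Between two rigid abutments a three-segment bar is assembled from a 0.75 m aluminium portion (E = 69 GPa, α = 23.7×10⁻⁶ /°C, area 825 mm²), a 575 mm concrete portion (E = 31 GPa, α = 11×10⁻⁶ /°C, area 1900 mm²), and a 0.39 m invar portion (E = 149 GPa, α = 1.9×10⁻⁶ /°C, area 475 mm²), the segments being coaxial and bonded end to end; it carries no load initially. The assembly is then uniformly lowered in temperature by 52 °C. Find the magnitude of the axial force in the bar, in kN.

Free thermal contraction of the whole bar: Σ αᵢΔT Lᵢ = 23.7×10⁻⁶×52×750 + 11×10⁻⁶×52×575 + 1.9×10⁻⁶×52×390 = 1.292 mm.
The walls prevent any net length change, so an axial force P (same in every segment) develops. Compatibility: P · Σ Lᵢ/(AᵢEᵢ) = δ_free.
The series flexibility is Σ Lᵢ/(AᵢEᵢ) = 750/(825×69×10³) + 575/(1900×31×10³) + 390/(475×149×10³) = 2.845×10⁻⁵ mm/N.
P = 1.292 / 2.845×10⁻⁵ = 45410 N = 45.41 kN, tensile.

P ≈ 45.4 kN (tensile)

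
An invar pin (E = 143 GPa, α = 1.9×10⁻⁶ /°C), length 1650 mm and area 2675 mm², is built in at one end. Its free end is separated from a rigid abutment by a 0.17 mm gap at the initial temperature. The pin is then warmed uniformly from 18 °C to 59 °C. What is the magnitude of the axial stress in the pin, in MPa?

σ ≈ 0 MPa

If the wall were absent the pin would grow by αΔT L = 1.9×10⁻⁶ × 41 × 1650 = 0.1285 mm.
This is smaller than the 0.17 mm clearance, so the pin expands freely without reaching the stop — the stress is zero.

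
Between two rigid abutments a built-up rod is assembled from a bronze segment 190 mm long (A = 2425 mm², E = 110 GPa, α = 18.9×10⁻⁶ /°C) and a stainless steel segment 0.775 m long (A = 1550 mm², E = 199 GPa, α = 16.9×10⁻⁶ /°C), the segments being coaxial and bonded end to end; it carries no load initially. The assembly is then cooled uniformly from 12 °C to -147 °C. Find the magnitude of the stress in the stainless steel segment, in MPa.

σ ≈ 531 MPa (tensile)

With the walls removed the bar would change length by δ_free = Σ αᵢΔT Lᵢ = 18.9×10⁻⁶×159×190 + 16.9×10⁻⁶×159×775 = 2.653 mm.
The walls prevent any net length change, so an axial force P (same in every segment) develops. Compatibility: P · Σ Lᵢ/(AᵢEᵢ) = δ_free.
Σ Lᵢ/(AᵢEᵢ) = 190/(2425×110×10³) + 775/(1550×199×10³) = 3.225×10⁻⁶ mm/N.
Hence P = δ_free / Σ(L/AE) = 2.653/3.225×10⁻⁶ = 822.8 kN (tensile).
σ_{stainless steel} = P / A = 822800 / 1550 = 530.9 MPa.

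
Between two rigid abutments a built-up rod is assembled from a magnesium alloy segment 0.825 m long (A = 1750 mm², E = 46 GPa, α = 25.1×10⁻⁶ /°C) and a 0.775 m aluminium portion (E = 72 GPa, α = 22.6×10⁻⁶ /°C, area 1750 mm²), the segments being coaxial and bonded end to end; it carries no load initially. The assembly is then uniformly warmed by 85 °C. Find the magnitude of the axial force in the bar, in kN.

P ≈ 198 kN (compressive)

Free thermal expansion of the whole bar: Σ αᵢΔT Lᵢ = 25.1×10⁻⁶×85×825 + 22.6×10⁻⁶×85×775 = 3.249 mm.
Since the ends are fixed, an axial force P builds up, equal in every segment, with P · Σ Lᵢ/(AᵢEᵢ) = δ_free.
Σ Lᵢ/(AᵢEᵢ) = 825/(1750×46×10³) + 775/(1750×72×10³) = 1.64×10⁻⁵ mm/N.
So P = 3.249 / 1.64×10⁻⁵ = 198.1 kN, compressive.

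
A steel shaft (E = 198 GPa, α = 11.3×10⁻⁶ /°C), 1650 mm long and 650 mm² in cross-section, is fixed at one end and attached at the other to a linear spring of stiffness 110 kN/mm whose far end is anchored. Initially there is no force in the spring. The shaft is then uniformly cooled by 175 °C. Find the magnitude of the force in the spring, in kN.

The unrestrained thermal change is αΔT L = 11.3×10⁻⁶ × 175 × 1650 = 3.263 mm.
Let P be the tensile force in the spring. The shaft extends elastically by PL/(AE) and the spring stretches by P/k; together these equal δ_free.
So P = δ_free / [L/(AE) + 1/k] = 3.263 / [ 1650/(650×198×10³) + 1/(110×10³) ].
P = 3.263 / 2.191×10⁻⁵ = 148900 N.

P ≈ 149 kN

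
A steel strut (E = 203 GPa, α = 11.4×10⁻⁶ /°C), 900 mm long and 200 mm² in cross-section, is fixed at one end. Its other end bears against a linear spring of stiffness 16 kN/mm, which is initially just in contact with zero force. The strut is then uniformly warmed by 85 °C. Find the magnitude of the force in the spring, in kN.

The unrestrained thermal change is αΔT L = 11.4×10⁻⁶ × 85 × 900 = 0.8721 mm.
With a force P in the spring, the elastic change of the strut is PL/(AE) and that of the spring is P/k; compatibility requires their sum to equal δ_free.
So P = δ_free / [L/(AE) + 1/k] = 0.8721 / [ 900/(200×203×10³) + 1/(16×10³) ].
P = 0.8721 / 8.467×10⁻⁵ = 10300 N.

P ≈ 10.3 kN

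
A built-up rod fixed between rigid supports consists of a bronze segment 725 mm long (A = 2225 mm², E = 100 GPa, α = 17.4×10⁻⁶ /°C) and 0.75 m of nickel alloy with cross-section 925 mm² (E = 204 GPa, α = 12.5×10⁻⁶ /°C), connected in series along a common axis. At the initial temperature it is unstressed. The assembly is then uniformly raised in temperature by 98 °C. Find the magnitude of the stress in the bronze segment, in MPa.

σ ≈ 134 MPa (compressive)

Free thermal expansion of the whole bar: Σ αᵢΔT Lᵢ = 17.4×10⁻⁶×98×725 + 12.5×10⁻⁶×98×750 = 2.155 mm.
Since the ends are fixed, an axial force P builds up, equal in every segment, with P · Σ Lᵢ/(AᵢEᵢ) = δ_free.
The series flexibility is Σ Lᵢ/(AᵢEᵢ) = 725/(2225×100×10³) + 750/(925×204×10³) = 7.233×10⁻⁶ mm/N.
Hence P = δ_free / Σ(L/AE) = 2.155/7.233×10⁻⁶ = 297.9 kN (compressive).
σ_{bronze} = P / A = 297900 / 2225 = 133.9 MPa.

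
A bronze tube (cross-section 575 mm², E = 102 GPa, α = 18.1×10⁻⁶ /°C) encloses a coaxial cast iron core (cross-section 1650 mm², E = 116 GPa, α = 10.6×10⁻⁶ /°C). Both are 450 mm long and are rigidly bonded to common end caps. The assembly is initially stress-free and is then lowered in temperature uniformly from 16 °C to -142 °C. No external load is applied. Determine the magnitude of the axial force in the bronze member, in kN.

Both members must finish at the same length. With the larger α, the bronze tends to over-contract; the plates restrain it, putting the bronze in tension and the cast iron in compression. With no external load the two internal forces are equal and opposite, magnitude P.
Setting the final lengths equal and cancelling L: (α₁ − α₂)ΔT = P/(A₁E₁) + P/(A₂E₂).
|α₁ − α₂|·ΔT = 7.5×10⁻⁶ × 158 = 0.001185.
1/(A₁E₁) + 1/(A₂E₂) = 1/(575×102×10³) + 1/(1650×116×10³) = 2.227×10⁻⁸ N⁻¹.
So P = 0.001185 / 2.227×10⁻⁸ = 53.2 kN.

P ≈ 53.2 kN (tensile in the bronze)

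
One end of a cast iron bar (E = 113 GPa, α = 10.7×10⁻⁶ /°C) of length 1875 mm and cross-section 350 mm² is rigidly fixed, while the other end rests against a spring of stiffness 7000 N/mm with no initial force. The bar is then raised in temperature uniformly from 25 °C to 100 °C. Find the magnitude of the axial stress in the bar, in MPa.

σ ≈ 22.6 MPa (compressive)

Free thermal expansion: δ_free = αΔT L = 10.7×10⁻⁶ × 75 × 1875 = 1.505 mm.
With a force P in the spring, the elastic change of the bar is PL/(AE) and that of the spring is P/k; compatibility requires their sum to equal δ_free.
P [ L/(AE) + 1/k ] = δ_free → P [ 1875/(350×113×10³) + 1/(7000) ] = 1.505.
P = 1.505 / 0.0001903 = 7908 N.
σ = P/A = 7908/350 = 22.6 MPa.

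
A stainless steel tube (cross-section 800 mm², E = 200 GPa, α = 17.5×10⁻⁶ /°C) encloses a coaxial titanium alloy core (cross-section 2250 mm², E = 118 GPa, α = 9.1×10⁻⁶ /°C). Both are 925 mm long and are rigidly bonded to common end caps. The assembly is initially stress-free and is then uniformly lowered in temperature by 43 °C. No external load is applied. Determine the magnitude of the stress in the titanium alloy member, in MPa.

Equilibrium of a rigid end plate with no external load gives equal and opposite internal forces ±P in the two members. Since α_{stainless steel} > α_{titanium alloy}, cooling drives the stainless steel into tension and the titanium alloy into compression.
Equating the net (thermal + elastic) strains gives |α₁ − α₂|·ΔT = P·[1/(A₁E₁) + 1/(A₂E₂)].
|α₁ − α₂|·ΔT = 8.4×10⁻⁶ × 43 = 0.0003612.
1/(A₁E₁) + 1/(A₂E₂) = 1/(800×200×10³) + 1/(2250×118×10³) = 1.002×10⁻⁸ N⁻¹.
So P = 0.0003612 / 1.002×10⁻⁸ = 36.06 kN.
σ_{titanium alloy} = P/A₂ = 36060/2250 = 16.03 MPa, compressive.

σ ≈ 16 MPa (compressive)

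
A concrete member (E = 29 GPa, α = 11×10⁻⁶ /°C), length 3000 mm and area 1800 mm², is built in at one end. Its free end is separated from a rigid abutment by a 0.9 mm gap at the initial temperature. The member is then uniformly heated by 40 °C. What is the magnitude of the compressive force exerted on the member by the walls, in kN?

Free thermal elongation = αΔT L = 11×10⁻⁶ × 40 × 3000 = 1.32 mm.
This exceeds the 0.9 mm gap, so the wall pushes back. The portion of expansion that must be recovered elastically is δ_free − gap = 1.32 − 0.9 = 0.42 mm.
That suppressed elongation corresponds to σ = E·Δ/L = 29×10³ × 0.42/3000 = 4.06 MPa.
P = σA = 4.06 × 1800 = 7.308 kN.

P ≈ 7.31 kN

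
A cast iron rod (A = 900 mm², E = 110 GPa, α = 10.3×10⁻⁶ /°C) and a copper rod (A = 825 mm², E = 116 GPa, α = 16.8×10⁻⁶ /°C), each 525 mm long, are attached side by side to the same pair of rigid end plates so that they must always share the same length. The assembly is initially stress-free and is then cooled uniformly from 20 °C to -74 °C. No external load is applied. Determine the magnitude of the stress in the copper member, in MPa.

σ ≈ 36 MPa (tensile)

The copper has the larger α, so on cooling it would change length more than the cast iron if both were free. The rigid plates force a common final length, so the copper is put into tension and the cast iron into compression, with equal and opposite forces P (no external load).
Equating the net (thermal + elastic) strains gives |α₁ − α₂|·ΔT = P·[1/(A₁E₁) + 1/(A₂E₂)].
|α₁ − α₂|·ΔT = 6.5×10⁻⁶ × 94 = 0.000611.
1/(A₁E₁) + 1/(A₂E₂) = 1/(900×110×10³) + 1/(825×116×10³) = 2.055×10⁻⁸ N⁻¹.
So P = 0.000611 / 2.055×10⁻⁸ = 29.73 kN.
σ_{copper} = P/A₂ = 29730/825 = 36.04 MPa, tensile.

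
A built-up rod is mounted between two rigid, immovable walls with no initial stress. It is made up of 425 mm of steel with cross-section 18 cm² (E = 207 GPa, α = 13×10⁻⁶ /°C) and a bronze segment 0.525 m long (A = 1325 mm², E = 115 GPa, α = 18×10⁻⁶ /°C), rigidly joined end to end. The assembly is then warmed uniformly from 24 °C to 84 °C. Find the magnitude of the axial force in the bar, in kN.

P ≈ 196 kN (compressive)

With the walls removed the bar would change length by δ_free = Σ αᵢΔT Lᵢ = 13×10⁻⁶×60×425 + 18×10⁻⁶×60×525 = 0.8985 mm.
Since the ends are fixed, an axial force P builds up, equal in every segment, with P · Σ Lᵢ/(AᵢEᵢ) = δ_free.
Σ Lᵢ/(AᵢEᵢ) = 425/(1800×207×10³) + 525/(1325×115×10³) = 4.586×10⁻⁶ mm/N.
Hence P = δ_free / Σ(L/AE) = 0.8985/4.586×10⁻⁶ = 195.9 kN (compressive).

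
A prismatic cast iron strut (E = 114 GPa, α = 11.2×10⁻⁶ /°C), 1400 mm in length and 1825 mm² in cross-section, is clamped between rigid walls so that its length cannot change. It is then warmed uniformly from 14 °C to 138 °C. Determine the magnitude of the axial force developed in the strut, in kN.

P ≈ 289 kN (compressive)

Full restraint means ε = 0, so the stress is σ = EαΔT = 114×10³ × 11.2×10⁻⁶ × 124 = 158.3 MPa.
P = AEαΔT = 1825 × 114×10³ × 11.2×10⁻⁶ × 124 = 288.9 kN (compressive).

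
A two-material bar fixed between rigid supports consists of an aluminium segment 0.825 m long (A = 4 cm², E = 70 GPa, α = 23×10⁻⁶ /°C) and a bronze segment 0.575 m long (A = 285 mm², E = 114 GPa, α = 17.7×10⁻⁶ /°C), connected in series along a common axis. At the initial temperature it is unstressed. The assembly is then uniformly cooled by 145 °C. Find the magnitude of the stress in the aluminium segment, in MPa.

Free thermal contraction of the whole bar: Σ αᵢΔT Lᵢ = 23×10⁻⁶×145×825 + 17.7×10⁻⁶×145×575 = 4.227 mm.
Since the ends are fixed, an axial force P builds up, equal in every segment, with P · Σ Lᵢ/(AᵢEᵢ) = δ_free.
Σ Lᵢ/(AᵢEᵢ) = 825/(400×70×10³) + 575/(285×114×10³) = 4.716×10⁻⁵ mm/N.
So P = 4.227 / 4.716×10⁻⁵ = 89.63 kN, tensile.
σ_{aluminium} = P / A = 89630 / 400 = 224.1 MPa.

σ ≈ 224 MPa (tensile)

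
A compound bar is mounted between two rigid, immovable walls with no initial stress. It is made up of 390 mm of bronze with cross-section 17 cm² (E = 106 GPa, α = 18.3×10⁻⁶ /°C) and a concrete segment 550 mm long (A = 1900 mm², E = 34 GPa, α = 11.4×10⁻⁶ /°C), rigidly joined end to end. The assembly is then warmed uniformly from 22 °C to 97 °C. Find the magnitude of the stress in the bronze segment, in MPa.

With the walls removed the bar would change length by δ_free = Σ αᵢΔT Lᵢ = 18.3×10⁻⁶×75×390 + 11.4×10⁻⁶×75×550 = 1.006 mm.
The walls prevent any net length change, so an axial force P (same in every segment) develops. Compatibility: P · Σ Lᵢ/(AᵢEᵢ) = δ_free.
Σ Lᵢ/(AᵢEᵢ) = 390/(1700×106×10³) + 550/(1900×34×10³) = 1.068×10⁻⁵ mm/N.
Hence P = δ_free / Σ(L/AE) = 1.006/1.068×10⁻⁵ = 94.17 kN (compressive).
σ_{bronze} = P / A = 94170 / 1700 = 55.39 MPa.

σ ≈ 55.4 MPa (compressive)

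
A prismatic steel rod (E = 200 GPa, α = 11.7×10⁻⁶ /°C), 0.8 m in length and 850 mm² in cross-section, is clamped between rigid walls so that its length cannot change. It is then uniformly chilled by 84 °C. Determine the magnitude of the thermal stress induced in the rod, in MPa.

The supports are rigid, so the total axial strain is zero. The restrained thermal strain is ε = αΔT = 11.7×10⁻⁶ × 84 = 982.8×10⁻⁶.
σ = EαΔT = 200×10³ × 11.7×10⁻⁶ × 84 = 196.6 MPa (tensile; the rod is trying to contract).

σ ≈ 197 MPa (tensile)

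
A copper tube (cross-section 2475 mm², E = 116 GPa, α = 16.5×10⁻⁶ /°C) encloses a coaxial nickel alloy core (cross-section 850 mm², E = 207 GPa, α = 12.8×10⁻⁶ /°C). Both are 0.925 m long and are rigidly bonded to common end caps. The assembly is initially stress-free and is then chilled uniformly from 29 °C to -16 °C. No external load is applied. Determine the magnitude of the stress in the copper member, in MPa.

The copper has the larger α, so on cooling it would change length more than the nickel alloy if both were free. The rigid plates force a common final length, so the copper is put into tension and the nickel alloy into compression, with equal and opposite forces P (no external load).
Compatibility of the two members (thermal + elastic change equal): (α₁ − α₂)ΔT = P·[1/(A₁E₁) + 1/(A₂E₂)].
|α₁ − α₂|·ΔT = 3.7×10⁻⁶ × 45 = 0.0001665.
1/(A₁E₁) + 1/(A₂E₂) = 1/(2475×116×10³) + 1/(850×207×10³) = 9.167×10⁻⁹ N⁻¹.
P = 0.0001665 / 9.167×10⁻⁹ = 18160 N = 18.16 kN.
σ_{copper} = P/A₁ = 18160/2475 = 7.339 MPa, tensile.

σ ≈ 7.34 MPa (tensile)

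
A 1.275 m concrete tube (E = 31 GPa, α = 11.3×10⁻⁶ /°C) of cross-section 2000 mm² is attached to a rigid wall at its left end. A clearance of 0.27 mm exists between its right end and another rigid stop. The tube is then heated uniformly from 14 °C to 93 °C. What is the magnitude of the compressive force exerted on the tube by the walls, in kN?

Free thermal elongation = αΔT L = 11.3×10⁻⁶ × 79 × 1275 = 1.138 mm.
This exceeds the 0.27 mm gap, so the wall pushes back. The portion of expansion that must be recovered elastically is δ_free − gap = 1.138 − 0.27 = 0.8682 mm.
Compatibility: PL/(AE) = 0.8682 mm, so σ = P/A = E × (0.8682/1275) = 21.11 MPa.
Force on the wall = σA = 21.11 × 2000 mm² = 42.22 kN.

P ≈ 42.2 kN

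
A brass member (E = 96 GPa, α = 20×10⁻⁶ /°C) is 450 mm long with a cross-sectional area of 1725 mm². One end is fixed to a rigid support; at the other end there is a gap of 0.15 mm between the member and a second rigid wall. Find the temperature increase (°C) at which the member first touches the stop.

ΔT ≈ 16.7 °C

Contact occurs when the free expansion equals the gap: αΔT L = 0.15 mm.
So ΔT = g/(αL) = 0.15/(20×10⁻⁶ × 450) = 16.67 °C.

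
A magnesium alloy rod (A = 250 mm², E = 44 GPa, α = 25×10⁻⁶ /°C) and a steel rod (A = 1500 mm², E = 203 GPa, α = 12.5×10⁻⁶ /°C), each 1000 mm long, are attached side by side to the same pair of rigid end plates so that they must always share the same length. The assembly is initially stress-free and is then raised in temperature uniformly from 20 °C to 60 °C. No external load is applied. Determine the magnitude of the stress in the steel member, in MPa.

σ ≈ 3.54 MPa (tensile)

The magnesium alloy has the larger α, so on heating it would change length more than the steel if both were free. The rigid plates force a common final length, so the magnesium alloy is put into compression and the steel into tension, with equal and opposite forces P (no external load).
Compatibility of the two members (thermal + elastic change equal): (α₁ − α₂)ΔT = P·[1/(A₁E₁) + 1/(A₂E₂)].
|α₁ − α₂|·ΔT = 12.5×10⁻⁶ × 40 = 0.0005.
1/(A₁E₁) + 1/(A₂E₂) = 1/(250×44×10³) + 1/(1500×203×10³) = 9.419×10⁻⁸ N⁻¹.
So P = 0.0005 / 9.419×10⁻⁸ = 5.308 kN.
σ_{steel} = P/A₂ = 5308/1500 = 3.539 MPa, tensile.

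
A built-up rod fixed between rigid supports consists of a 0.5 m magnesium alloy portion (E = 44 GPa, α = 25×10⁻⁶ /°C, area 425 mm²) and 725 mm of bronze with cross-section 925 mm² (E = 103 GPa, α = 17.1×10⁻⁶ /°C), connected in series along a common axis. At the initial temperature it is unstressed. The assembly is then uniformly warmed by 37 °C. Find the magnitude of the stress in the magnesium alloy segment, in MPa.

σ ≈ 63.1 MPa (compressive)

Free thermal expansion of the whole bar: Σ αᵢΔT Lᵢ = 25×10⁻⁶×37×500 + 17.1×10⁻⁶×37×725 = 0.9212 mm.
The rigid supports impose zero overall length change; the single axial force P common to all segments must satisfy P Σ Lᵢ/(AᵢEᵢ) = δ_free.
The series flexibility is Σ Lᵢ/(AᵢEᵢ) = 500/(425×44×10³) + 725/(925×103×10³) = 3.435×10⁻⁵ mm/N.
P = 0.9212 / 3.435×10⁻⁵ = 26820 N = 26.82 kN, compressive.
σ_{magnesium alloy} = P / A = 26820 / 425 = 63.11 MPa.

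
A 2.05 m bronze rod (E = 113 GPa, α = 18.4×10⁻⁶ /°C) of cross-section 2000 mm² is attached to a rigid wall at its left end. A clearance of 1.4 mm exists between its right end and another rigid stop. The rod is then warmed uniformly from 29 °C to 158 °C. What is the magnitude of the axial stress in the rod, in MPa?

Unrestrained expansion: δ_free = αΔT L = 18.4×10⁻⁶ × 129 × 2050 = 4.866 mm.
The gap closes (δ_free > 1.4 mm) and the wall then resists a further 4.866 − 1.4 = 3.466 mm of expansion.
Compatibility: PL/(AE) = 3.466 mm, so σ = P/A = E × (3.466/2050) = 191 MPa.

σ ≈ 191 MPa (compressive)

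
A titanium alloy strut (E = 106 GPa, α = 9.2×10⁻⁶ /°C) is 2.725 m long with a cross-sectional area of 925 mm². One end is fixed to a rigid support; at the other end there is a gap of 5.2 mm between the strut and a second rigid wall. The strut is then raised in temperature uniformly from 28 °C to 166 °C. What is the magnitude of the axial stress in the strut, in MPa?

σ ≈ 0 MPa

Unrestrained expansion: δ_free = αΔT L = 9.2×10⁻⁶ × 138 × 2725 = 3.46 mm.
This is smaller than the 5.2 mm clearance, so the strut expands freely without reaching the stop — the stress is zero.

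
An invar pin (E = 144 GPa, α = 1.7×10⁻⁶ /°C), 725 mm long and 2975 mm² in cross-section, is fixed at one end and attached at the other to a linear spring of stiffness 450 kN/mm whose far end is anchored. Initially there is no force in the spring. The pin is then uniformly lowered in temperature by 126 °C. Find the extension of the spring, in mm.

The unrestrained thermal change is αΔT L = 1.7×10⁻⁶ × 126 × 725 = 0.1553 mm.
With a force P in the spring, the elastic change of the pin is PL/(AE) and that of the spring is P/k; compatibility requires their sum to equal δ_free.
P [ L/(AE) + 1/k ] = δ_free → P [ 725/(2975×144×10³) + 1/(450×10³) ] = 0.1553.
P = 0.1553 / 3.915×10⁻⁶ = 39670 N.
Spring extension = P/k = 39670/(450×10³) = 0.08816 mm.

δ ≈ 0.0882 mm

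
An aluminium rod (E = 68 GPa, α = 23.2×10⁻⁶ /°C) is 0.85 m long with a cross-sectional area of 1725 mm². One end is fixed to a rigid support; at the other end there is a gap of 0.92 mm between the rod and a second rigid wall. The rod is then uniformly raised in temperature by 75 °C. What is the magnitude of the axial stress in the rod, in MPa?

If the wall were absent the rod would grow by αΔT L = 23.2×10⁻⁶ × 75 × 850 = 1.479 mm.
The gap closes (δ_free > 0.92 mm) and the wall then resists a further 1.479 − 0.92 = 0.559 mm of expansion.
Compatibility: PL/(AE) = 0.559 mm, so σ = P/A = E × (0.559/850) = 44.72 MPa.

σ ≈ 44.7 MPa (compressive)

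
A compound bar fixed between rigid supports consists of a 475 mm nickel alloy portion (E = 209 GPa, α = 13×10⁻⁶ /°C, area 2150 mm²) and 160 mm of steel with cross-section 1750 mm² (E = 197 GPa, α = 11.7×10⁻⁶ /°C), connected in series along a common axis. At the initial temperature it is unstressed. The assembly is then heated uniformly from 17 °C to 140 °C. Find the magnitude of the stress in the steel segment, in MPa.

σ ≈ 372 MPa (compressive)

Free thermal expansion of the whole bar: Σ αᵢΔT Lᵢ = 13×10⁻⁶×123×475 + 11.7×10⁻⁶×123×160 = 0.9898 mm.
Since the ends are fixed, an axial force P builds up, equal in every segment, with P · Σ Lᵢ/(AᵢEᵢ) = δ_free.
Σ Lᵢ/(AᵢEᵢ) = 475/(2150×209×10³) + 160/(1750×197×10³) = 1.521×10⁻⁶ mm/N.
So P = 0.9898 / 1.521×10⁻⁶ = 650.7 kN, compressive.
σ_{steel} = P / A = 650700 / 1750 = 371.8 MPa.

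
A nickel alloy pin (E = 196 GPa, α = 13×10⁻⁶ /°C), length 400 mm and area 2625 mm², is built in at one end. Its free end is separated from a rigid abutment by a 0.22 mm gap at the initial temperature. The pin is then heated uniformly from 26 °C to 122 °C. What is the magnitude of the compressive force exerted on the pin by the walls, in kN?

Unrestrained expansion: δ_free = αΔT L = 13×10⁻⁶ × 96 × 400 = 0.4992 mm.
After closing the 0.22 mm clearance, 0.4992 − 0.22 = 0.2792 mm of expansion remains to be suppressed by the wall.
Compatibility: PL/(AE) = 0.2792 mm, so σ = P/A = E × (0.2792/400) = 136.8 MPa.
P = σA = 136.8 × 2625 = 359.1 kN.

P ≈ 359 kN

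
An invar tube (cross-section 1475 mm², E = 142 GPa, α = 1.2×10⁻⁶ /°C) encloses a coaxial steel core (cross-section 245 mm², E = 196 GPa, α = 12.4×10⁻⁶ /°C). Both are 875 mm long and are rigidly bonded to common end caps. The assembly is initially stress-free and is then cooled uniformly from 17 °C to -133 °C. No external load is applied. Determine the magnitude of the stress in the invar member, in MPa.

The steel has the larger α, so on cooling it would change length more than the invar if both were free. The rigid plates force a common final length, so the steel is put into tension and the invar into compression, with equal and opposite forces P (no external load).
Equating the net (thermal + elastic) strains gives |α₁ − α₂|·ΔT = P·[1/(A₁E₁) + 1/(A₂E₂)].
|α₁ − α₂|·ΔT = 11.2×10⁻⁶ × 150 = 0.00168.
1/(A₁E₁) + 1/(A₂E₂) = 1/(1475×142×10³) + 1/(245×196×10³) = 2.56×10⁻⁸ N⁻¹.
P = 0.00168 / 2.56×10⁻⁸ = 65630 N = 65.63 kN.
σ_{invar} = P/A₁ = 65630/1475 = 44.49 MPa, compressive.

σ ≈ 44.5 MPa (compressive)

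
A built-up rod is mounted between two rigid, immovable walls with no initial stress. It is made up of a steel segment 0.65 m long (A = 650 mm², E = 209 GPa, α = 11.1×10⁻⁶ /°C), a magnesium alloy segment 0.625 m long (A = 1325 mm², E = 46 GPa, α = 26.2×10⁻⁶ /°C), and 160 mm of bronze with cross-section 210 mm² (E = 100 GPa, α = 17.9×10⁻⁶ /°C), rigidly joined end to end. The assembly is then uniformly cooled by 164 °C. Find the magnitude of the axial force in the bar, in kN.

If the supports were absent, the total length change would be Σ αᵢΔT Lᵢ = 11.1×10⁻⁶×164×650 + 26.2×10⁻⁶×164×625 + 17.9×10⁻⁶×164×160 = 4.338 mm.
The walls prevent any net length change, so an axial force P (same in every segment) develops. Compatibility: P · Σ Lᵢ/(AᵢEᵢ) = δ_free.
Σ Lᵢ/(AᵢEᵢ) = 650/(650×209×10³) + 625/(1325×46×10³) + 160/(210×100×10³) = 2.266×10⁻⁵ mm/N.
So P = 4.338 / 2.266×10⁻⁵ = 191.5 kN, tensile.

P ≈ 191 kN (tensile)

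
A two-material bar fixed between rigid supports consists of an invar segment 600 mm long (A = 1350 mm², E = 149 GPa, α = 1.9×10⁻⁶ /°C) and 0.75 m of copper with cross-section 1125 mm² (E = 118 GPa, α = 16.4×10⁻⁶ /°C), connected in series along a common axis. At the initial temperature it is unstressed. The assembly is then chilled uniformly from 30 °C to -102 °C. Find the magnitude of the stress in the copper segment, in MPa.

σ ≈ 183 MPa (tensile)

Free thermal contraction of the whole bar: Σ αᵢΔT Lᵢ = 1.9×10⁻⁶×132×600 + 16.4×10⁻⁶×132×750 = 1.774 mm.
Since the ends are fixed, an axial force P builds up, equal in every segment, with P · Σ Lᵢ/(AᵢEᵢ) = δ_free.
Σ Lᵢ/(AᵢEᵢ) = 600/(1350×149×10³) + 750/(1125×118×10³) = 8.633×10⁻⁶ mm/N.
So P = 1.774 / 8.633×10⁻⁶ = 205.5 kN, tensile.
σ_{copper} = P / A = 205500 / 1125 = 182.7 MPa.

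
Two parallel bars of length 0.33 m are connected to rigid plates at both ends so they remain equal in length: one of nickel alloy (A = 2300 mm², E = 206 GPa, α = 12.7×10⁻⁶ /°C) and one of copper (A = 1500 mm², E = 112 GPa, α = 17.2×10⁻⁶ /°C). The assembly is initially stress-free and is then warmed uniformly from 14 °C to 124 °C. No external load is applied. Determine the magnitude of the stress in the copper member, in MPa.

σ ≈ 40.9 MPa (compressive)

Equilibrium of a rigid end plate with no external load gives equal and opposite internal forces ±P in the two members. Since α_{copper} > α_{nickel alloy}, heating drives the copper into compression and the nickel alloy into tension.
Setting the final lengths equal and cancelling L: (α₁ − α₂)ΔT = P/(A₁E₁) + P/(A₂E₂).
|α₁ − α₂|·ΔT = 4.5×10⁻⁶ × 110 = 0.000495.
1/(A₁E₁) + 1/(A₂E₂) = 1/(2300×206×10³) + 1/(1500×112×10³) = 8.063×10⁻⁹ N⁻¹.
P = 0.000495 / 8.063×10⁻⁹ = 61390 N = 61.39 kN.
σ_{copper} = P/A₂ = 61390/1500 = 40.93 MPa, compressive.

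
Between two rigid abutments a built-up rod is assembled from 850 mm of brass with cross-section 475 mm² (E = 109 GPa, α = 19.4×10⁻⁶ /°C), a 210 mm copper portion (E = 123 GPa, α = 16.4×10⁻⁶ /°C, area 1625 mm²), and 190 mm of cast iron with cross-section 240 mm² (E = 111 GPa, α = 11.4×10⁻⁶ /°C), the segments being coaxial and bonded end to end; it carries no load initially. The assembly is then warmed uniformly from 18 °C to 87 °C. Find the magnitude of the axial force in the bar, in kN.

P ≈ 62 kN (compressive)

With the walls removed the bar would change length by δ_free = Σ αᵢΔT Lᵢ = 19.4×10⁻⁶×69×850 + 16.4×10⁻⁶×69×210 + 11.4×10⁻⁶×69×190 = 1.525 mm.
The rigid supports impose zero overall length change; the single axial force P common to all segments must satisfy P Σ Lᵢ/(AᵢEᵢ) = δ_free.
Σ Lᵢ/(AᵢEᵢ) = 850/(475×109×10³) + 210/(1625×123×10³) + 190/(240×111×10³) = 2.46×10⁻⁵ mm/N.
So P = 1.525 / 2.46×10⁻⁵ = 61.99 kN, compressive.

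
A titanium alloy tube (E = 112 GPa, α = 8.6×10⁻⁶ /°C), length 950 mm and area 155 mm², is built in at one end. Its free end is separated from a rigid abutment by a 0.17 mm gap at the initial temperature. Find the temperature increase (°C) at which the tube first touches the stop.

ΔT ≈ 20.8 °C

The gap closes when αΔT L = 0.17 mm, since the tube is still unstressed at that instant.
So ΔT = g/(αL) = 0.17/(8.6×10⁻⁶ × 950) = 20.81 °C.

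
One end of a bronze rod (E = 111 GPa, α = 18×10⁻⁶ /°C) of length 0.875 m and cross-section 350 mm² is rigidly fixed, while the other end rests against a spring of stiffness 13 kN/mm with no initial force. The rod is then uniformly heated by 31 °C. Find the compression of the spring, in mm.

δ ≈ 0.378 mm

Free thermal expansion: δ_free = αΔT L = 18×10⁻⁶ × 31 × 875 = 0.4883 mm.
Let P be the compressive force at the spring. The rod shortens elastically by PL/(AE) and the spring compresses by P/k; together these equal δ_free.
So P = δ_free / [L/(AE) + 1/k] = 0.4883 / [ 875/(350×111×10³) + 1/(13×10³) ].
P = 0.4883 / 9.945×10⁻⁵ = 4910 N.
Spring compression = P/k = 4910/(13×10³) = 0.3777 mm.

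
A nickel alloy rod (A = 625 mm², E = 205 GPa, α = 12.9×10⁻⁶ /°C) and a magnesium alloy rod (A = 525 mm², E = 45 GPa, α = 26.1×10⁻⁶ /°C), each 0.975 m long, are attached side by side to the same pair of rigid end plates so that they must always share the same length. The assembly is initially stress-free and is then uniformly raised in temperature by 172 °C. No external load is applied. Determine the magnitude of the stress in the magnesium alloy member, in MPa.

Both members must finish at the same length. With the larger α, the magnesium alloy tends to over-expand; the plates restrain it, putting the magnesium alloy in compression and the nickel alloy in tension. With no external load the two internal forces are equal and opposite, magnitude P.
Setting the final lengths equal and cancelling L: (α₁ − α₂)ΔT = P/(A₁E₁) + P/(A₂E₂).
|α₁ − α₂|·ΔT = 13.2×10⁻⁶ × 172 = 0.00227.
1/(A₁E₁) + 1/(A₂E₂) = 1/(625×205×10³) + 1/(525×45×10³) = 5.013×10⁻⁸ N⁻¹.
So P = 0.00227 / 5.013×10⁻⁸ = 45.29 kN.
σ_{magnesium alloy} = P/A₂ = 45290/525 = 86.26 MPa, compressive.

σ ≈ 86.3 MPa (compressive)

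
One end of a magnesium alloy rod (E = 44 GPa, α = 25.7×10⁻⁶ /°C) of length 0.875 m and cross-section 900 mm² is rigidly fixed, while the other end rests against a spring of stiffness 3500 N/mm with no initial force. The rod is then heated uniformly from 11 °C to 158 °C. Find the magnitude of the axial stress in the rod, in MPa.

Free thermal expansion: δ_free = αΔT L = 25.7×10⁻⁶ × 147 × 875 = 3.306 mm.
With a force P in the spring, the elastic change of the rod is PL/(AE) and that of the spring is P/k; compatibility requires their sum to equal δ_free.
So P = δ_free / [L/(AE) + 1/k] = 3.306 / [ 875/(900×44×10³) + 1/(3500) ].
P = 3.306 / 0.0003078 = 10740 N.
σ = P/A = 10740/900 = 11.93 MPa.

σ ≈ 11.9 MPa (compressive)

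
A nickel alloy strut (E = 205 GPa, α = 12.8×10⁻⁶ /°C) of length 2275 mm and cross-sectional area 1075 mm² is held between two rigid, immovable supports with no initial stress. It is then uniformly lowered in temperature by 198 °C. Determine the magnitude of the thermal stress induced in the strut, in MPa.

σ ≈ 520 MPa (tensile)

With length fixed, the mechanical strain must cancel the thermal strain αΔT = 12.8×10⁻⁶ × 198 = 2534.4×10⁻⁶.
The stress required to suppress this strain is σ = Eε = 205×10³ × 2534.4×10⁻⁶ = 519.6 MPa, tensile since the strut is trying to contract.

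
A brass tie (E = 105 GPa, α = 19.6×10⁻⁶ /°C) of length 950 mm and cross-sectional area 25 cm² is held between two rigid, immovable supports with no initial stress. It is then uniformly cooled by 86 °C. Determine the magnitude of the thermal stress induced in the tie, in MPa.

With length fixed, the mechanical strain must cancel the thermal strain αΔT = 19.6×10⁻⁶ × 86 = 1685.6×10⁻⁶.
The stress required to suppress this strain is σ = Eε = 105×10³ × 1685.6×10⁻⁶ = 177 MPa, tensile since the tie is trying to contract.

σ ≈ 177 MPa (tensile)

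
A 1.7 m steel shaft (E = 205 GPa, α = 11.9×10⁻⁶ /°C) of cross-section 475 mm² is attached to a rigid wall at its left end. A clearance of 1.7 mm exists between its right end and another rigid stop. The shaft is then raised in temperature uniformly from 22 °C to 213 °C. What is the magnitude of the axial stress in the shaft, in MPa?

σ ≈ 261 MPa (compressive)

If the wall were absent the shaft would grow by αΔT L = 11.9×10⁻⁶ × 191 × 1700 = 3.864 mm.
The gap closes (δ_free > 1.7 mm) and the wall then resists a further 3.864 − 1.7 = 2.164 mm of expansion.
Compatibility: PL/(AE) = 2.164 mm, so σ = P/A = E × (2.164/1700) = 260.9 MPa.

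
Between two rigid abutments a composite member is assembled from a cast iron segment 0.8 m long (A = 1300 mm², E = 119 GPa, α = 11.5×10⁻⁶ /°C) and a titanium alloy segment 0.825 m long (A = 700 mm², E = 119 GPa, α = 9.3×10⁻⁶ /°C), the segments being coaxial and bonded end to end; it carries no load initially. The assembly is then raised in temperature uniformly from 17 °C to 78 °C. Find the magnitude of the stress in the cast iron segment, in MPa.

σ ≈ 52.5 MPa (compressive)

If the supports were absent, the total length change would be Σ αᵢΔT Lᵢ = 11.5×10⁻⁶×61×800 + 9.3×10⁻⁶×61×825 = 1.029 mm.
The rigid supports impose zero overall length change; the single axial force P common to all segments must satisfy P Σ Lᵢ/(AᵢEᵢ) = δ_free.
Σ Lᵢ/(AᵢEᵢ) = 800/(1300×119×10³) + 825/(700×119×10³) = 1.508×10⁻⁵ mm/N.
P = 1.029 / 1.508×10⁻⁵ = 68270 N = 68.27 kN, compressive.
σ_{cast iron} = P / A = 68270 / 1300 = 52.52 MPa.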